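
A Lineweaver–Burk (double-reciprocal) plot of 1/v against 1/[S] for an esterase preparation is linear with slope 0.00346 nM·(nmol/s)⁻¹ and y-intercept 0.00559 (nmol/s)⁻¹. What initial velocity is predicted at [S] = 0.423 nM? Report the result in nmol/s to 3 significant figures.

72.6 nmol/s

The y-intercept is 1/Vmax, so Vmax = 1/0.00559 = 179 nmol/s.
The slope is Km/Vmax, so Km = 0.00346 × 179 = 0.619 nM.
Then v = 179 × 0.423/(0.619 + 0.423) = 72.6 nmol/s.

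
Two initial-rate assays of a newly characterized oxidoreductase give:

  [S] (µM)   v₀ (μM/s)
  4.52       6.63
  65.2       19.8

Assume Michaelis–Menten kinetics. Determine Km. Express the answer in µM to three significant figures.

In reciprocal form, 1/v = (Km/Vmax)·(1/[S]) + 1/Vmax. The two points give (1/[S], 1/v) = (0.2212, 0.1508) and (0.01534, 0.05051).
Slope = (0.1508 − 0.05051)/(0.2212 − 0.01534) = 0.4872; intercept = 0.1508 − 0.4872×0.2212 = 0.04303.
Vmax = 1/intercept = 23.2 μM/s; Km = slope × Vmax = 0.4872 × 23.2 = 11.3 µM.

11.3 µM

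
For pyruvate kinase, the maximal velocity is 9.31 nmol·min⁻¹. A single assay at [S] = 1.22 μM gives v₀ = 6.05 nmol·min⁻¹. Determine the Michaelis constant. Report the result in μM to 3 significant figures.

v/Vmax = 6.05/9.31 = 0.6498 = [S]/(Km+[S]).
So Km + [S] = [S]/0.6498 = 1.877 μM, giving Km = 1.877 − 1.22 = 0.657 μM.

0.657 μM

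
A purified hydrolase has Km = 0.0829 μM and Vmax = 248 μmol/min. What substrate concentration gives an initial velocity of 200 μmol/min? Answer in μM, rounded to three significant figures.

0.345 μM

Rearranging v = Vmax[S]/(Km+[S]) gives [S] = Km·v/(Vmax − v).
[S] = 0.0829 × 200 / (248 − 200) = 16.58/48.00 = 0.345 μM.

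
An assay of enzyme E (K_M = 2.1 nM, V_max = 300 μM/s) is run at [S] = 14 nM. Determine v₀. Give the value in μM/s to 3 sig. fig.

v = Vmax·[S]/(Km + [S]) = 300 × 14 / (2.1 + 14)
  = 4200 / 16.10 = 261 μM/s.

261 μM/s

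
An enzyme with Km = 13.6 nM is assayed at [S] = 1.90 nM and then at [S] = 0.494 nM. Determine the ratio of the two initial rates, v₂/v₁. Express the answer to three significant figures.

Since Vmax cancels, v₂/v₁ = [S]₂(Km+[S]₁) / [S]₁(Km+[S]₂).
= 0.494×(13.6+1.90) / (1.90×(13.6+0.494)) = 7.657/26.78 = 0.286.

0.286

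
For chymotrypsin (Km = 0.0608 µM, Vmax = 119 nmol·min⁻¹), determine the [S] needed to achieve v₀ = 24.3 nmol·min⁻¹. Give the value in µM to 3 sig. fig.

Rearranging v = Vmax[S]/(Km+[S]) gives [S] = Km·v/(Vmax − v).
[S] = 0.0608 × 24.3 / (119 − 24.3) = 1.477/94.70 = 0.0156 µM.

0.0156 µM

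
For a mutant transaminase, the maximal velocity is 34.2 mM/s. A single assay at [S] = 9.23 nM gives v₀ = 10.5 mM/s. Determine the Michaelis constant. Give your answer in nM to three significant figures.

From v = Vmax[S]/(Km+[S]), Km = [S](Vmax − v)/v.
Km = 9.23 × (34.2 − 10.5) / 10.5 = 218.8/10.5 = 20.8 nM.

20.8 nM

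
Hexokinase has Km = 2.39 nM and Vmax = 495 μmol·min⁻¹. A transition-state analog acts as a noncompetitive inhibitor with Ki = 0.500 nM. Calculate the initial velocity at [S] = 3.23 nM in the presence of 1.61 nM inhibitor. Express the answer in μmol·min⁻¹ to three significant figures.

67.4 μmol·min⁻¹

α = 1 + [I]/Ki = 1 + 1.61/0.500 = 4.220.
For a noncompetitive inhibitor, Vmax is reduced to Vmax/α while Km is unchanged: Km,app = 2.39 nM, Vmax,app = 117 μmol·min⁻¹.
v = Vmax,app·[S]/(Km,app + [S]) = 117 × 3.23/(2.39 + 3.23) = 67.4 μmol·min⁻¹.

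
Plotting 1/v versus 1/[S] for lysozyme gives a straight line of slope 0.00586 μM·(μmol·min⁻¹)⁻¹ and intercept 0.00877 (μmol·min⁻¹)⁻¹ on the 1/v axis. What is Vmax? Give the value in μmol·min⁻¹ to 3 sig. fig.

The y-intercept of a Lineweaver–Burk plot equals 1/Vmax, so Vmax = 1/0.00877 = 114 μmol·min⁻¹.

114 μmol·min⁻¹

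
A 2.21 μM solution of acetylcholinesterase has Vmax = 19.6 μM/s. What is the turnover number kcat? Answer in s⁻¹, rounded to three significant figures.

kcat = Vmax/[E]total = 19.6 μM/s / 2.21 μM = 8.87 s⁻¹.

8.87 s⁻¹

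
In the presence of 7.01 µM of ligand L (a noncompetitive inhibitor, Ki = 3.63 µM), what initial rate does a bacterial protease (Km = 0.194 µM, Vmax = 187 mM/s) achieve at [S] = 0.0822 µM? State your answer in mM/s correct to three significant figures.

19.0 mM/s

α = 1 + [I]/Ki = 1 + 7.01/3.63 = 2.931.
For a noncompetitive inhibitor, Vmax is reduced to Vmax/α while Km is unchanged: Km,app = 0.194 µM, Vmax,app = 63.8 mM/s.
v = Vmax,app·[S]/(Km,app + [S]) = 63.8 × 0.0822/(0.194 + 0.0822) = 19.0 mM/s.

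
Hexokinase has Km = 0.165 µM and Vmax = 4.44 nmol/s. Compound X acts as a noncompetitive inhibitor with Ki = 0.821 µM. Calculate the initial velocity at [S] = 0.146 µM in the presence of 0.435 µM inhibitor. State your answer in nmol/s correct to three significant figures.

α = 1 + [I]/Ki = 1 + 0.435/0.821 = 1.530.
For a noncompetitive inhibitor, Vmax is reduced to Vmax/α while Km is unchanged: Km,app = 0.165 µM, Vmax,app = 2.90 nmol/s.
v = Vmax,app·[S]/(Km,app + [S]) = 2.90 × 0.146/(0.165 + 0.146) = 1.36 nmol/s.

1.36 nmol/s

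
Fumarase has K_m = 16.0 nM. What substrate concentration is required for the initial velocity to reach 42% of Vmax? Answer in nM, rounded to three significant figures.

11.6 nM

v/Vmax = [S]/(Km+[S]) = 0.42, so [S] = Km·0.42/(1 − 0.42) = 16.0 × 0.7241.
[S] = 11.6 nM.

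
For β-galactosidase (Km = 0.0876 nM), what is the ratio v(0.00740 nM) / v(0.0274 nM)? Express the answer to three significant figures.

The fractional saturations are [S]/(Km+[S]) = 0.0274/0.1150 = 0.2383 and 0.00740/0.09500 = 0.07789.
v₂/v₁ is just their ratio: 0.07789/0.2383 = 0.327.

0.327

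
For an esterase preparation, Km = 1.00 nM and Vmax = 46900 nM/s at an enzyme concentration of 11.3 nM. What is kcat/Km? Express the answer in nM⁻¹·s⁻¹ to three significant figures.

4150 nM⁻¹·s⁻¹

kcat = Vmax/[E]total = 46900/11.3 = 4150 s⁻¹.
kcat/Km = 4150/1.00 = 4150 nM⁻¹·s⁻¹.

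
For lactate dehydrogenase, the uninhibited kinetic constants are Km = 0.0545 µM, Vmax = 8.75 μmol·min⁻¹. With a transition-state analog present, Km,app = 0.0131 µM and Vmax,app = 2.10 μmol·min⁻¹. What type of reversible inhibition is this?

uncompetitive

Both Km and Vmax decrease by the same factor (~4.17-fold) — characteristic of uncompetitive inhibition.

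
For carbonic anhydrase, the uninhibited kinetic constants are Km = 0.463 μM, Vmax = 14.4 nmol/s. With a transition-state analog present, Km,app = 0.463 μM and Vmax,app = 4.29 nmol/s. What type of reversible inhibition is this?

noncompetitive

Vmax decreases (14.4 → 4.29 nmol/s) while Km is unchanged — pure noncompetitive inhibition.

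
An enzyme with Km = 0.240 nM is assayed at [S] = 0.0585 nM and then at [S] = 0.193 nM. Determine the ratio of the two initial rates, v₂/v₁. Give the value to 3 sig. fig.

Since Vmax cancels, v₂/v₁ = [S]₂(Km+[S]₁) / [S]₁(Km+[S]₂).
= 0.193×(0.240+0.0585) / (0.0585×(0.240+0.193)) = 0.05761/0.02533 = 2.27.

2.27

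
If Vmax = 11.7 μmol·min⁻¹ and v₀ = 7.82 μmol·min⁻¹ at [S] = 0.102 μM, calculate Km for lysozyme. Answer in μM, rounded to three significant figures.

0.0506 μM

From v = Vmax[S]/(Km+[S]), Km = [S](Vmax − v)/v.
Km = 0.102 × (11.7 − 7.82) / 7.82 = 0.3958/7.82 = 0.0506 μM.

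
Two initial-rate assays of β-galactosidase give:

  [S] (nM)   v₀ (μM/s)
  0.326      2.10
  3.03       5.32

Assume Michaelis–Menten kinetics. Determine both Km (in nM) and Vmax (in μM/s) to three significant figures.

In reciprocal form, 1/v = (Km/Vmax)·(1/[S]) + 1/Vmax. The two points give (1/[S], 1/v) = (3.067, 0.4762) and (0.3300, 0.1880).
Slope = (0.4762 − 0.1880)/(3.067 − 0.3300) = 0.1053; intercept = 0.4762 − 0.1053×3.067 = 0.1532.
Vmax = 1/intercept = 6.53 μM/s; Km = slope × Vmax = 0.1053 × 6.53 = 0.687 nM.

Km = 0.687 nM; Vmax = 6.53 μM/s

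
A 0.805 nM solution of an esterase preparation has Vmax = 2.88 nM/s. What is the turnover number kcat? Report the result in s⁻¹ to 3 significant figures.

kcat = Vmax/[E]total = 2.88 nM/s / 0.805 nM = 3.58 s⁻¹.

3.58 s⁻¹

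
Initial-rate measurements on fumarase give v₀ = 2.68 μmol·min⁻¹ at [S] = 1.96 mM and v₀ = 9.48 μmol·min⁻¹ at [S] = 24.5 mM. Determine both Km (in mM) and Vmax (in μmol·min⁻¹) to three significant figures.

From v = Vmax[S]/(Km+[S]), each point gives Vmax = v(Km+[S])/[S].
Equating: 2.68(Km+1.96)/1.96 = 9.48(Km+24.5)/24.5.
1.367·Km + 2.68 = 0.3869·Km + 9.48, so (1.367 − 0.3869)·Km = 9.48 − 2.68.
Km = 6.800/0.9804 = 6.94 mM; then Vmax = 2.68(6.94+1.96)/1.96 = 12.2 μmol·min⁻¹.

Km = 6.94 mM; Vmax = 12.2 μmol·min⁻¹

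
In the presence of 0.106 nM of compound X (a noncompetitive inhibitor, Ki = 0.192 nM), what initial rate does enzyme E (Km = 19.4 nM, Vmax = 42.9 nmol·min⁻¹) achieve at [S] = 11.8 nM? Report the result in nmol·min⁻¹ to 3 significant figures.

With α = 1 + [I]/Ki = 1 + 0.106/0.192 = 1.552, the noncompetitive rate law is v = (Vmax/α)·[S] / (Km + [S]).
v = (42.9/1.552)×11.8 / (19.4 + 11.8) = 326.2/31.20 = 10.5 nmol·min⁻¹.

10.5 nmol·min⁻¹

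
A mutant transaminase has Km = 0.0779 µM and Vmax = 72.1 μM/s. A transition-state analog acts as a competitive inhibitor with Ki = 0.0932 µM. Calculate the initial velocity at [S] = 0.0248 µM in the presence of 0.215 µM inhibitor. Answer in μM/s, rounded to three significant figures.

6.33 μM/s

With α = 1 + [I]/Ki = 1 + 0.215/0.0932 = 3.307, the competitive rate law is v = Vmax[S] / (αKm + [S]).
v = 72.1×0.0248 / (3.307×0.0779 + 0.0248) = 1.788/0.2824 = 6.33 μM/s.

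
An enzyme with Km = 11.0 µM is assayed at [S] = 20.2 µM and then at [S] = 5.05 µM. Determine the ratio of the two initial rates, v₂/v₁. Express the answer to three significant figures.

0.486

Since Vmax cancels, v₂/v₁ = [S]₂(Km+[S]₁) / [S]₁(Km+[S]₂).
= 5.05×(11.0+20.2) / (20.2×(11.0+5.05)) = 157.6/324.2 = 0.486.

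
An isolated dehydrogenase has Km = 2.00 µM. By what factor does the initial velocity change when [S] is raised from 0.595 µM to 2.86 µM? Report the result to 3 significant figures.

The fractional saturations are [S]/(Km+[S]) = 0.595/2.595 = 0.2293 and 2.86/4.860 = 0.5885.
v₂/v₁ is just their ratio: 0.5885/0.2293 = 2.57.

2.57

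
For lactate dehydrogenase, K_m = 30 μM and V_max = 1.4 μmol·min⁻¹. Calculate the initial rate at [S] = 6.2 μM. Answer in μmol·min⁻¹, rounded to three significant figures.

v = Vmax·[S]/(Km + [S]) = 1.4 × 6.2 / (30 + 6.2)
  = 8.680 / 36.20 = 0.240 μmol·min⁻¹.

0.240 μmol·min⁻¹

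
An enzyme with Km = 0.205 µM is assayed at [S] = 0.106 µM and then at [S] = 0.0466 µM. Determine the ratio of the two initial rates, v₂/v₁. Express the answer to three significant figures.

Since Vmax cancels, v₂/v₁ = [S]₂(Km+[S]₁) / [S]₁(Km+[S]₂).
= 0.0466×(0.205+0.106) / (0.106×(0.205+0.0466)) = 0.01449/0.02667 = 0.543.

0.543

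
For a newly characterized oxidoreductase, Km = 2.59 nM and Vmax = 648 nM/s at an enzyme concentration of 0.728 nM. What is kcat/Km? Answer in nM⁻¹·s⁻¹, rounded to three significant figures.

344 nM⁻¹·s⁻¹

kcat = Vmax/[E]total = 648/0.728 = 890 s⁻¹.
kcat/Km = 890/2.59 = 344 nM⁻¹·s⁻¹.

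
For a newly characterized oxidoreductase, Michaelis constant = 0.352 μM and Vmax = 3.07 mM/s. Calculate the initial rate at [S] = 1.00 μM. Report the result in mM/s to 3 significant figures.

[S]/(Km+[S]) = 1.00/1.352 = 0.7396, the fractional saturation.
v = 0.7396 × Vmax = 0.7396 × 3.07 = 2.27 mM/s.

2.27 mM/s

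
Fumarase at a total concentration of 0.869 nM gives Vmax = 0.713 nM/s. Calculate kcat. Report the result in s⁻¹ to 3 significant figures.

kcat = Vmax/[E]total = 0.713 nM/s / 0.869 nM = 0.820 s⁻¹.

0.820 s⁻¹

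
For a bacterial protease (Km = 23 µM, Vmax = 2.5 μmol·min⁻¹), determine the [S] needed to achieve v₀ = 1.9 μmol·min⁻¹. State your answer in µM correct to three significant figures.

72.8 µM

Rearranging v = Vmax[S]/(Km+[S]) gives [S] = Km·v/(Vmax − v).
[S] = 23 × 1.9 / (2.5 − 1.9) = 43.70/0.6000 = 72.8 µM.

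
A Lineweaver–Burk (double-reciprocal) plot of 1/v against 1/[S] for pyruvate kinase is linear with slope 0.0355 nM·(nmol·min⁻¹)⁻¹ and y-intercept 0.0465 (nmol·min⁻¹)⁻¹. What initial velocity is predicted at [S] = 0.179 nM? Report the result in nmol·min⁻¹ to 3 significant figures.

The y-intercept is 1/Vmax, so Vmax = 1/0.0465 = 21.5 nmol·min⁻¹.
The slope is Km/Vmax, so Km = 0.0355 × 21.5 = 0.763 nM.
Then v = 21.5 × 0.179/(0.763 + 0.179) = 4.08 nmol·min⁻¹.

4.08 nmol·min⁻¹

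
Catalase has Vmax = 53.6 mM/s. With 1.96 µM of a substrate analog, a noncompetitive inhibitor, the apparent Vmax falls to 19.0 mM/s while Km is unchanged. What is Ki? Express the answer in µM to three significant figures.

1.08 µM

Noncompetitive: Vmax,app = Vmax/α with α = 1 + [I]/Ki.
α = Vmax/Vmax,app = 53.6/19.0 = 2.821.
Ki = [I]/(α − 1) = 1.96/1.821 = 1.08 µM.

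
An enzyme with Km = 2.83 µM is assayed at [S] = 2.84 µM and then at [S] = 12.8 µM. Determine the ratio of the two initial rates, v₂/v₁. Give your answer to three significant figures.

1.63

Since Vmax cancels, v₂/v₁ = [S]₂(Km+[S]₁) / [S]₁(Km+[S]₂).
= 12.8×(2.83+2.84) / (2.84×(2.83+12.8)) = 72.58/44.39 = 1.63.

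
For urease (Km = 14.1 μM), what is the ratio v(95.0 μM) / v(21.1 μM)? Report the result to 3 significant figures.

1.45

Since Vmax cancels, v₂/v₁ = [S]₂(Km+[S]₁) / [S]₁(Km+[S]₂).
= 95.0×(14.1+21.1) / (21.1×(14.1+95.0)) = 3344/2302 = 1.45.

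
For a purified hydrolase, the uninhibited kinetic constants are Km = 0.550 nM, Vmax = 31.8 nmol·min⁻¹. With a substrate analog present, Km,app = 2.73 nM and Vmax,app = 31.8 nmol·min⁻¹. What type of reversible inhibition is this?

competitive

Km increases (0.550 → 2.73 nM) while Vmax is unchanged — the hallmark of competitive inhibition.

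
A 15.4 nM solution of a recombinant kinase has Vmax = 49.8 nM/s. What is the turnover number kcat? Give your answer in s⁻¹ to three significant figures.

3.23 s⁻¹

kcat = Vmax/[E]total = 49.8 nM/s / 15.4 nM = 3.23 s⁻¹.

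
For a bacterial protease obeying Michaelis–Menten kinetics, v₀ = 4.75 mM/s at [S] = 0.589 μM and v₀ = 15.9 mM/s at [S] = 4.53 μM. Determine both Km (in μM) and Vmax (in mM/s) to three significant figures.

In reciprocal form, 1/v = (Km/Vmax)·(1/[S]) + 1/Vmax. The two points give (1/[S], 1/v) = (1.698, 0.2105) and (0.2208, 0.06289).
Slope = (0.2105 − 0.06289)/(1.698 − 0.2208) = 0.09995; intercept = 0.2105 − 0.09995×1.698 = 0.04083.
Vmax = 1/intercept = 24.5 mM/s; Km = slope × Vmax = 0.09995 × 24.5 = 2.45 μM.

Km = 2.45 μM; Vmax = 24.5 mM/s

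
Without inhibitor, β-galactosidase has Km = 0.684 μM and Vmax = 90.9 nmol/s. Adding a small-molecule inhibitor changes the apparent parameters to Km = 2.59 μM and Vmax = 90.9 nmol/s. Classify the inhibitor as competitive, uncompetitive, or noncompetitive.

Km increases (0.684 → 2.59 μM) while Vmax is unchanged — the hallmark of competitive inhibition.

competitive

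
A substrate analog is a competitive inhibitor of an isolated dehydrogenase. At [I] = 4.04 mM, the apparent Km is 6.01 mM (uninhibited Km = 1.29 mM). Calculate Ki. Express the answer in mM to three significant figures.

Competitive: Km,app = α·Km with α = 1 + [I]/Ki.
α = Km,app/Km = 6.01/1.29 = 4.659.
Ki = [I]/(α − 1) = 4.04/3.659 = 1.10 mM.

1.10 mM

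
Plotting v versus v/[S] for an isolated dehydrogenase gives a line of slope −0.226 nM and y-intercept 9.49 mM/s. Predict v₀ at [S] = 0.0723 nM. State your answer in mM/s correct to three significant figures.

In the Eadie–Hofstee form v = Vmax − Km·(v/[S]), the slope is −Km and the intercept is Vmax, so Km = 0.226 nM and Vmax = 9.49 mM/s.
v = 9.49 × 0.0723/(0.226 + 0.0723) = 2.30 mM/s.

2.30 mM/s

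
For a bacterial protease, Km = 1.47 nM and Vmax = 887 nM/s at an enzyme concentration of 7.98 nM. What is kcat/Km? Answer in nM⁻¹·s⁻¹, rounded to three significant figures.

75.6 nM⁻¹·s⁻¹

kcat = Vmax/[E]total = 887/7.98 = 111 s⁻¹.
kcat/Km = 111/1.47 = 75.6 nM⁻¹·s⁻¹.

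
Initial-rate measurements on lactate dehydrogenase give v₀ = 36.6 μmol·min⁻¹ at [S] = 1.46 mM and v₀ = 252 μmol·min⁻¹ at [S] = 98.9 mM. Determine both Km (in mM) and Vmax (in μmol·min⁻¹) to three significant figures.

In reciprocal form, 1/v = (Km/Vmax)·(1/[S]) + 1/Vmax. The two points give (1/[S], 1/v) = (0.6849, 0.02732) and (0.01011, 0.003968).
Slope = (0.02732 − 0.003968)/(0.6849 − 0.01011) = 0.03461; intercept = 0.02732 − 0.03461×0.6849 = 0.003618.
Vmax = 1/intercept = 276 μmol·min⁻¹; Km = slope × Vmax = 0.03461 × 276 = 9.56 mM.

Km = 9.56 mM; Vmax = 276 μmol·min⁻¹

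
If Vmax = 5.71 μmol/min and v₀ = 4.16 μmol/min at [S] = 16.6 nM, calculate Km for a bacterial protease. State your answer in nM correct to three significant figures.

v/Vmax = 4.16/5.71 = 0.7285 = [S]/(Km+[S]).
So Km + [S] = [S]/0.7285 = 22.79 nM, giving Km = 22.79 − 16.6 = 6.19 nM.

6.19 nM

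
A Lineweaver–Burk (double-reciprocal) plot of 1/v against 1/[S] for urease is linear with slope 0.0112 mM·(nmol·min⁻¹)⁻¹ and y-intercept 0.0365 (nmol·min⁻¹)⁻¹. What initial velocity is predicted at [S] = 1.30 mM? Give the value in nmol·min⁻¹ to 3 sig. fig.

22.2 nmol·min⁻¹

The y-intercept is 1/Vmax, so Vmax = 1/0.0365 = 27.4 nmol·min⁻¹.
The slope is Km/Vmax, so Km = 0.0112 × 27.4 = 0.307 mM.
Then v = 27.4 × 1.30/(0.307 + 1.30) = 22.2 nmol·min⁻¹.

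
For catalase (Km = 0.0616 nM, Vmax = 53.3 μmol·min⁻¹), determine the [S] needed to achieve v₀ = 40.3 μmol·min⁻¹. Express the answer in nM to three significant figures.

0.191 nM

The required fractional saturation is v/Vmax = 40.3/53.3 = 0.7561.
Then [S]/(Km+[S]) = 0.7561 ⇒ [S] = 0.0616 × 0.7561/(1 − 0.7561) = 0.191 nM.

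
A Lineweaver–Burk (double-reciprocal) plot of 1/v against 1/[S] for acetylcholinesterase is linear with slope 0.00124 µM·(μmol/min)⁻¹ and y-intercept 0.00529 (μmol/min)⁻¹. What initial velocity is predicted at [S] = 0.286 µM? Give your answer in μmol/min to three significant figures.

104 μmol/min

The y-intercept is 1/Vmax, so Vmax = 1/0.00529 = 189 μmol/min.
The slope is Km/Vmax, so Km = 0.00124 × 189 = 0.234 µM.
Then v = 189 × 0.286/(0.234 + 0.286) = 104 μmol/min.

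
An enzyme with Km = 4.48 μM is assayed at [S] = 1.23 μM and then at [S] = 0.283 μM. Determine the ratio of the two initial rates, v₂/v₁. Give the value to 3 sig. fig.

0.276

Since Vmax cancels, v₂/v₁ = [S]₂(Km+[S]₁) / [S]₁(Km+[S]₂).
= 0.283×(4.48+1.23) / (1.23×(4.48+0.283)) = 1.616/5.858 = 0.276.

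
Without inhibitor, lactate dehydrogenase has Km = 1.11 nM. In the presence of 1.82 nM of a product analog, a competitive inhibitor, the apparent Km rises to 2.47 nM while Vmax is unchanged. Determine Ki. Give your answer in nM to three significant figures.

1.49 nM

Competitive: Km,app = α·Km with α = 1 + [I]/Ki.
α = Km,app/Km = 2.47/1.11 = 2.225.
Ki = [I]/(α − 1) = 1.82/1.225 = 1.49 nM.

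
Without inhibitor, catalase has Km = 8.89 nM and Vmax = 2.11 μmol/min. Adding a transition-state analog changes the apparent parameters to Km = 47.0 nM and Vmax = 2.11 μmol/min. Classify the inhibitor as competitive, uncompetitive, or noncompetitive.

competitive

Km increases (8.89 → 47.0 nM) while Vmax is unchanged — the hallmark of competitive inhibition.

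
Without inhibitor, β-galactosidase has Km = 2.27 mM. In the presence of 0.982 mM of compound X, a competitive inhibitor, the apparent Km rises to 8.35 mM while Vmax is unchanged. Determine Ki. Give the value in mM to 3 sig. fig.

0.367 mM

Competitive: Km,app = α·Km with α = 1 + [I]/Ki.
α = Km,app/Km = 8.35/2.27 = 3.678.
Since α = 1 + [I]/Ki, [I]/Ki = 3.678 − 1 = 2.678 and Ki = 0.982/2.678 = 0.367 mM.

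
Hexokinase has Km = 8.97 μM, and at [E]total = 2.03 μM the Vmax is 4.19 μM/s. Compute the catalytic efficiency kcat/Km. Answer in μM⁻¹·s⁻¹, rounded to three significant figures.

kcat = Vmax/[E]total = 4.19/2.03 = 2.06 s⁻¹.
kcat/Km = 2.06/8.97 = 0.230 μM⁻¹·s⁻¹.

0.230 μM⁻¹·s⁻¹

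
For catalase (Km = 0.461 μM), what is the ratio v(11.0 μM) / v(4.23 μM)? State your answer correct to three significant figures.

The fractional saturations are [S]/(Km+[S]) = 4.23/4.691 = 0.9017 and 11.0/11.46 = 0.9598.
v₂/v₁ is just their ratio: 0.9598/0.9017 = 1.06.

1.06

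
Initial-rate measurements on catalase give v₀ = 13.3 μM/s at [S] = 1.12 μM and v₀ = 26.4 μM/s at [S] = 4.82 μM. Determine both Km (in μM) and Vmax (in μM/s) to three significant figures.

Km = 2.05 μM; Vmax = 37.6 μM/s

In reciprocal form, 1/v = (Km/Vmax)·(1/[S]) + 1/Vmax. The two points give (1/[S], 1/v) = (0.8929, 0.07519) and (0.2075, 0.03788).
Slope = (0.07519 − 0.03788)/(0.8929 − 0.2075) = 0.05444; intercept = 0.07519 − 0.05444×0.8929 = 0.02659.
Vmax = 1/intercept = 37.6 μM/s; Km = slope × Vmax = 0.05444 × 37.6 = 2.05 μM.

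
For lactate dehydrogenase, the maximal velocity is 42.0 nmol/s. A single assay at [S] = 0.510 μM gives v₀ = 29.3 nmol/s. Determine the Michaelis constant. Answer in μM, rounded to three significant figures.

0.221 μM

From v = Vmax[S]/(Km+[S]), Km = [S](Vmax − v)/v.
Km = 0.510 × (42.0 − 29.3) / 29.3 = 6.477/29.3 = 0.221 μM.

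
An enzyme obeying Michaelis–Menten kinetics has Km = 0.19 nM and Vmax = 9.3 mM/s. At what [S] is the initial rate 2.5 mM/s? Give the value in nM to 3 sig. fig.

Rearranging v = Vmax[S]/(Km+[S]) gives [S] = Km·v/(Vmax − v).
[S] = 0.19 × 2.5 / (9.3 − 2.5) = 0.4750/6.800 = 0.0699 nM.

0.0699 nM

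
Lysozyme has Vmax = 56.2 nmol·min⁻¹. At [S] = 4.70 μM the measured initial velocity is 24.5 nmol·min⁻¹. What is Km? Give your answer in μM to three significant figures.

From v = Vmax[S]/(Km+[S]), Km = [S](Vmax − v)/v.
Km = 4.70 × (56.2 − 24.5) / 24.5 = 149.0/24.5 = 6.08 μM.

6.08 μM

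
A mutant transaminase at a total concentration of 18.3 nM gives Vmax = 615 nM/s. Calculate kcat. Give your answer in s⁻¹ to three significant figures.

33.6 s⁻¹

kcat = Vmax/[E]total = 615 nM/s / 18.3 nM = 33.6 s⁻¹.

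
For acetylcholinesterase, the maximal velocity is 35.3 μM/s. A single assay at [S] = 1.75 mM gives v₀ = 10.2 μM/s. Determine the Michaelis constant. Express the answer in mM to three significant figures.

From v = Vmax[S]/(Km+[S]), Km = [S](Vmax − v)/v.
Km = 1.75 × (35.3 − 10.2) / 10.2 = 43.92/10.2 = 4.31 mM.

4.31 mM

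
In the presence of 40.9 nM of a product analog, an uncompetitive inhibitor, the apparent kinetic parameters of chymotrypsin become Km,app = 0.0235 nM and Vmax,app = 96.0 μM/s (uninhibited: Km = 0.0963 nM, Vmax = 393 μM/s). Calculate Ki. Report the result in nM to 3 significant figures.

13.2 nM

Uncompetitive: Vmax,app = Vmax/α (and Km,app = Km/α) with α = 1 + [I]/Ki.
α = Vmax/Vmax,app = 393/96.0 = 4.094.
Ki = [I]/(α − 1) = 40.9/3.094 = 13.2 nM.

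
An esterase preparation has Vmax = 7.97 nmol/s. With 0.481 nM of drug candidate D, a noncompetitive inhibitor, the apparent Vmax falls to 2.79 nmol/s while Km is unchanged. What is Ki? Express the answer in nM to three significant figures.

Noncompetitive: Vmax,app = Vmax/α with α = 1 + [I]/Ki.
α = Vmax/Vmax,app = 7.97/2.79 = 2.857.
Since α = 1 + [I]/Ki, [I]/Ki = 2.857 − 1 = 1.857 and Ki = 0.481/1.857 = 0.259 nM.

0.259 nM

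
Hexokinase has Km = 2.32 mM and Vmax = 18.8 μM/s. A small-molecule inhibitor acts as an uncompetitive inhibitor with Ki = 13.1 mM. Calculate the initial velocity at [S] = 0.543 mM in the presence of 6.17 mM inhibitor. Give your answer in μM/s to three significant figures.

3.27 μM/s

α = 1 + [I]/Ki = 1 + 6.17/13.1 = 1.471.
For an uncompetitive inhibitor, both parameters are divided by α, giving Vmax/α and Km/α: Km,app = 1.58 mM, Vmax,app = 12.8 μM/s.
v = Vmax,app·[S]/(Km,app + [S]) = 12.8 × 0.543/(1.58 + 0.543) = 3.27 μM/s.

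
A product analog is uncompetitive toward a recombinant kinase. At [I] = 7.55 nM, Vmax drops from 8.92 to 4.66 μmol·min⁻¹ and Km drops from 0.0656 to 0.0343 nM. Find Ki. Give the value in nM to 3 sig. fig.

Uncompetitive: Vmax,app = Vmax/α (and Km,app = Km/α) with α = 1 + [I]/Ki.
α = Vmax/Vmax,app = 8.92/4.66 = 1.914.
Since α = 1 + [I]/Ki, [I]/Ki = 1.914 − 1 = 0.9142 and Ki = 7.55/0.9142 = 8.26 nM.

8.26 nM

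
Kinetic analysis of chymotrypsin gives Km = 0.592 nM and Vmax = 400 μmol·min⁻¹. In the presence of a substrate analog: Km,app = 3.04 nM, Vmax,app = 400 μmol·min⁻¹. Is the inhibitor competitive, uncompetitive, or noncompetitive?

competitive

Km increases (0.592 → 3.04 nM) while Vmax is unchanged — the hallmark of competitive inhibition.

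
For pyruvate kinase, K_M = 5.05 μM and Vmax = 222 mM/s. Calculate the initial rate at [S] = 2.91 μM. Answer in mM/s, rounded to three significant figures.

[S]/(Km+[S]) = 2.91/7.960 = 0.3656, the fractional saturation.
v = 0.3656 × Vmax = 0.3656 × 222 = 81.2 mM/s.

81.2 mM/s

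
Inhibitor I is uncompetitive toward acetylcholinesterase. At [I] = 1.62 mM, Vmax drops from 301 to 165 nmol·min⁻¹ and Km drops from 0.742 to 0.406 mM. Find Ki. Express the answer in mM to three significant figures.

Uncompetitive: Vmax,app = Vmax/α (and Km,app = Km/α) with α = 1 + [I]/Ki.
α = Vmax/Vmax,app = 301/165 = 1.824.
Since α = 1 + [I]/Ki, [I]/Ki = 1.824 − 1 = 0.8242 and Ki = 1.62/0.8242 = 1.97 mM.

1.97 mM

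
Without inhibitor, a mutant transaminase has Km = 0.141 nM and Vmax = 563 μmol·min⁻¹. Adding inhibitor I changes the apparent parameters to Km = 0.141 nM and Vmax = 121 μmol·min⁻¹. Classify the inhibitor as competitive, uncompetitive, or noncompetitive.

noncompetitive

Vmax decreases (563 → 121 μmol·min⁻¹) while Km is unchanged — pure noncompetitive inhibition.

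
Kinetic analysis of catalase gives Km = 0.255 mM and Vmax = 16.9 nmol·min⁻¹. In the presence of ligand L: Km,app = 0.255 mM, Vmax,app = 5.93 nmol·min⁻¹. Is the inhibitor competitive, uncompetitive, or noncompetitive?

noncompetitive

Vmax decreases (16.9 → 5.93 nmol·min⁻¹) while Km is unchanged — pure noncompetitive inhibition.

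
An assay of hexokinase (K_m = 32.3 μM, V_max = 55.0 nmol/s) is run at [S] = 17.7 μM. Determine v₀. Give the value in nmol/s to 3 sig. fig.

v = Vmax·[S]/(Km + [S]) = 55.0 × 17.7 / (32.3 + 17.7)
  = 973.5 / 50.00 = 19.5 nmol/s.

19.5 nmol/s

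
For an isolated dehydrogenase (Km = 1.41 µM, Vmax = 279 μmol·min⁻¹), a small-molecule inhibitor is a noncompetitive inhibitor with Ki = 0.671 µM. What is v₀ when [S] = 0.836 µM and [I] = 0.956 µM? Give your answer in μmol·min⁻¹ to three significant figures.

42.8 μmol·min⁻¹

With α = 1 + [I]/Ki = 1 + 0.956/0.671 = 2.425, the noncompetitive rate law is v = (Vmax/α)·[S] / (Km + [S]).
v = (279/2.425)×0.836 / (1.41 + 0.836) = 96.19/2.246 = 42.8 μmol·min⁻¹.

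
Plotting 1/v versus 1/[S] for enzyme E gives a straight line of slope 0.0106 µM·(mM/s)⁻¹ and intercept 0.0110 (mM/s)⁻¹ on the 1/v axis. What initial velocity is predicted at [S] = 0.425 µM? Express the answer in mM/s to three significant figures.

27.8 mM/s

The y-intercept is 1/Vmax, so Vmax = 1/0.0110 = 90.9 mM/s.
The slope is Km/Vmax, so Km = 0.0106 × 90.9 = 0.964 µM.
Then v = 90.9 × 0.425/(0.964 + 0.425) = 27.8 mM/s.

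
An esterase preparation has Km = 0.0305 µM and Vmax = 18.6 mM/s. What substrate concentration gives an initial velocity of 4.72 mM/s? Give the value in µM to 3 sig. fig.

0.0104 µM

The required fractional saturation is v/Vmax = 4.72/18.6 = 0.2538.
Then [S]/(Km+[S]) = 0.2538 ⇒ [S] = 0.0305 × 0.2538/(1 − 0.2538) = 0.0104 µM.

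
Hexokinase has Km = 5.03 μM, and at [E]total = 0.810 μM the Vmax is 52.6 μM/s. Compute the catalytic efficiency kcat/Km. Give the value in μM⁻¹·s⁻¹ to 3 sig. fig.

12.9 μM⁻¹·s⁻¹

kcat = Vmax/[E]total = 52.6/0.810 = 64.9 s⁻¹.
kcat/Km = 64.9/5.03 = 12.9 μM⁻¹·s⁻¹.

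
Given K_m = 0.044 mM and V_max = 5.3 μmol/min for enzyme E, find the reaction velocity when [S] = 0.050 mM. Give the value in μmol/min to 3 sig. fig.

v = Vmax·[S]/(Km + [S]) = 5.3 × 0.050 / (0.044 + 0.050)
  = 0.2650 / 0.09400 = 2.82 μmol/min.

2.82 μmol/min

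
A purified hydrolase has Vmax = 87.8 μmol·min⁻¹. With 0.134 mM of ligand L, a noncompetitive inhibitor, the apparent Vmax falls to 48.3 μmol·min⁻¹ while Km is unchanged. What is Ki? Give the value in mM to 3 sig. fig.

Noncompetitive: Vmax,app = Vmax/α with α = 1 + [I]/Ki.
α = Vmax/Vmax,app = 87.8/48.3 = 1.818.
Since α = 1 + [I]/Ki, [I]/Ki = 1.818 − 1 = 0.8178 and Ki = 0.134/0.8178 = 0.164 mM.

0.164 mM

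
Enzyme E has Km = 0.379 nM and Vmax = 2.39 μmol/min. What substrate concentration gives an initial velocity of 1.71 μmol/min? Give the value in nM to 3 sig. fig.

The required fractional saturation is v/Vmax = 1.71/2.39 = 0.7155.
Then [S]/(Km+[S]) = 0.7155 ⇒ [S] = 0.379 × 0.7155/(1 − 0.7155) = 0.953 nM.

0.953 nM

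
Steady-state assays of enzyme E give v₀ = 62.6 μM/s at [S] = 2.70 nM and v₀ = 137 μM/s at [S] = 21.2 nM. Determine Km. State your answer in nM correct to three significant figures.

4.45 nM

In reciprocal form, 1/v = (Km/Vmax)·(1/[S]) + 1/Vmax. The two points give (1/[S], 1/v) = (0.3704, 0.01597) and (0.04717, 0.007299).
Slope = (0.01597 − 0.007299)/(0.3704 − 0.04717) = 0.02684; intercept = 0.01597 − 0.02684×0.3704 = 0.006033.
Vmax = 1/intercept = 166 μM/s; Km = slope × Vmax = 0.02684 × 166 = 4.45 nM.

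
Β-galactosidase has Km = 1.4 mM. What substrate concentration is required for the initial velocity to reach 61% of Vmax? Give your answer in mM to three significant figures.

v/Vmax = [S]/(Km+[S]) = 0.61, so [S] = Km·0.61/(1 − 0.61) = 1.4 × 1.564.
[S] = 2.19 mM.

2.19 mM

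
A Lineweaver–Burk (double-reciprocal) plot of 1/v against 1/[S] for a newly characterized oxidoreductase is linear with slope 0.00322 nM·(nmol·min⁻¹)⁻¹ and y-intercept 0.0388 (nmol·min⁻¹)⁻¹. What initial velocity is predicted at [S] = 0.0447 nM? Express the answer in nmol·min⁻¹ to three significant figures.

9.02 nmol·min⁻¹

The y-intercept is 1/Vmax, so Vmax = 1/0.0388 = 25.8 nmol·min⁻¹.
The slope is Km/Vmax, so Km = 0.00322 × 25.8 = 0.0830 nM.
Then v = 25.8 × 0.0447/(0.0830 + 0.0447) = 9.02 nmol·min⁻¹.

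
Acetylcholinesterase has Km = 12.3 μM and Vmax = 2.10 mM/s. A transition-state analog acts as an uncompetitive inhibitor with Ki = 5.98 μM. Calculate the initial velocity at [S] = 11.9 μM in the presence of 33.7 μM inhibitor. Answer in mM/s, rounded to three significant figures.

With α = 1 + [I]/Ki = 1 + 33.7/5.98 = 6.635, the uncompetitive rate law is v = (Vmax/α)·[S] / (Km/α + [S]).
v = (2.10/6.635)×11.9 / (12.3/6.635 + 11.9) = 3.766/13.75 = 0.274 mM/s.

0.274 mM/s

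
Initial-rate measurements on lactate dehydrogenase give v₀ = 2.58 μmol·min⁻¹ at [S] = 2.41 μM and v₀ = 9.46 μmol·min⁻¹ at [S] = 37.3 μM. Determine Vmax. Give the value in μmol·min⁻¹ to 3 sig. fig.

From v = Vmax[S]/(Km+[S]), each point gives Vmax = v(Km+[S])/[S].
Equating: 2.58(Km+2.41)/2.41 = 9.46(Km+37.3)/37.3.
1.071·Km + 2.58 = 0.2536·Km + 9.46, so (1.071 − 0.2536)·Km = 9.46 − 2.58.
Km = 6.880/0.8169 = 8.42 μM; then Vmax = 2.58(8.42+2.41)/2.41 = 11.6 μmol·min⁻¹.

11.6 μmol·min⁻¹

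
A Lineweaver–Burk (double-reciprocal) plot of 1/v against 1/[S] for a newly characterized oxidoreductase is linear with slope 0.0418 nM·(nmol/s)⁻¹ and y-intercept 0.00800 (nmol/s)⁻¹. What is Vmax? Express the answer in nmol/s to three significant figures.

125 nmol/s

The y-intercept of a Lineweaver–Burk plot equals 1/Vmax, so Vmax = 1/0.00800 = 125 nmol/s.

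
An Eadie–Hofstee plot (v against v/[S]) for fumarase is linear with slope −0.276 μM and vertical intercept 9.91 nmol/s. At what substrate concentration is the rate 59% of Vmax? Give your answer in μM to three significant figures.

0.397 μM

The Eadie–Hofstee slope gives Km = 0.276 μM (slope = −Km).
v/Vmax = [S]/(Km+[S]) = 0.59 ⇒ [S] = Km·0.59/(1−0.59) = 0.276 × 1.439 = 0.397 μM.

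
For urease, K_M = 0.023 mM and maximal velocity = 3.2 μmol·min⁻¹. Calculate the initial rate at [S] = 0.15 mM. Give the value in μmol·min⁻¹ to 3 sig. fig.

2.77 μmol·min⁻¹

v = Vmax·[S]/(Km + [S]) = 3.2 × 0.15 / (0.023 + 0.15)
  = 0.4800 / 0.1730 = 2.77 μmol·min⁻¹.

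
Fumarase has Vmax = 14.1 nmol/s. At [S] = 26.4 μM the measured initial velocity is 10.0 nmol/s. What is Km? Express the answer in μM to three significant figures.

v/Vmax = 10.0/14.1 = 0.7092 = [S]/(Km+[S]).
So Km + [S] = [S]/0.7092 = 37.22 μM, giving Km = 37.22 − 26.4 = 10.8 μM.

10.8 μM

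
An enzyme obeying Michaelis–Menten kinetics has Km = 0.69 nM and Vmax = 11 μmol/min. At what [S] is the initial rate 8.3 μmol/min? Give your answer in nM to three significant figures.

Rearranging v = Vmax[S]/(Km+[S]) gives [S] = Km·v/(Vmax − v).
[S] = 0.69 × 8.3 / (11 − 8.3) = 5.727/2.700 = 2.12 nM.

2.12 nM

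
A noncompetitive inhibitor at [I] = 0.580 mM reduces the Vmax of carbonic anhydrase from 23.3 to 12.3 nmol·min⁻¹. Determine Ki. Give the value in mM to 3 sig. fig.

0.649 mM

Noncompetitive: Vmax,app = Vmax/α with α = 1 + [I]/Ki.
α = Vmax/Vmax,app = 23.3/12.3 = 1.894.
Ki = [I]/(α − 1) = 0.580/0.8943 = 0.649 mM.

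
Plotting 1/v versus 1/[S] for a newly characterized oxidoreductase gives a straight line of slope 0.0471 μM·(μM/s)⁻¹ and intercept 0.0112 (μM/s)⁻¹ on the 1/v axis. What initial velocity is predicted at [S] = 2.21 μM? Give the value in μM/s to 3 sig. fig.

30.8 μM/s

The y-intercept is 1/Vmax, so Vmax = 1/0.0112 = 89.3 μM/s.
The slope is Km/Vmax, so Km = 0.0471 × 89.3 = 4.21 μM.
Then v = 89.3 × 2.21/(4.21 + 2.21) = 30.8 μM/s.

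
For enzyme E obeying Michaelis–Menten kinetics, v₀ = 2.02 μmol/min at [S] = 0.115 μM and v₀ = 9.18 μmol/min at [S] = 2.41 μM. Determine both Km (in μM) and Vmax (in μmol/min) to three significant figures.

Km = 0.520 μM; Vmax = 11.2 μmol/min

In reciprocal form, 1/v = (Km/Vmax)·(1/[S]) + 1/Vmax. The two points give (1/[S], 1/v) = (8.696, 0.4950) and (0.4149, 0.1089).
Slope = (0.4950 − 0.1089)/(8.696 − 0.4149) = 0.04663; intercept = 0.4950 − 0.04663×8.696 = 0.08958.
Vmax = 1/intercept = 11.2 μmol/min; Km = slope × Vmax = 0.04663 × 11.2 = 0.520 μM.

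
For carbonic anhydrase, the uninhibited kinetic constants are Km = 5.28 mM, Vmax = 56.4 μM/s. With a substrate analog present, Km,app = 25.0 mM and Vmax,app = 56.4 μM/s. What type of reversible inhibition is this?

Km increases (5.28 → 25.0 mM) while Vmax is unchanged — the hallmark of competitive inhibition.

competitive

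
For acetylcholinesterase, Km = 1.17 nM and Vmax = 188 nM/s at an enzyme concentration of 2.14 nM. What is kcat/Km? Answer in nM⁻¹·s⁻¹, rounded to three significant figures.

75.1 nM⁻¹·s⁻¹

kcat = Vmax/[E]total = 188/2.14 = 87.9 s⁻¹.
kcat/Km = 87.9/1.17 = 75.1 nM⁻¹·s⁻¹.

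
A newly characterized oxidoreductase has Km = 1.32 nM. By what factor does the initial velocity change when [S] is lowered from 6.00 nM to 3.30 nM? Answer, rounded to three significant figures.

0.871

Since Vmax cancels, v₂/v₁ = [S]₂(Km+[S]₁) / [S]₁(Km+[S]₂).
= 3.30×(1.32+6.00) / (6.00×(1.32+3.30)) = 24.16/27.72 = 0.871.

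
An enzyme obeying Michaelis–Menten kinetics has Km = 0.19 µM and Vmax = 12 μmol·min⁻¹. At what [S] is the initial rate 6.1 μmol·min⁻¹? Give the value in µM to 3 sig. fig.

0.196 µM

The required fractional saturation is v/Vmax = 6.1/12 = 0.5083.
Then [S]/(Km+[S]) = 0.5083 ⇒ [S] = 0.19 × 0.5083/(1 − 0.5083) = 0.196 µM.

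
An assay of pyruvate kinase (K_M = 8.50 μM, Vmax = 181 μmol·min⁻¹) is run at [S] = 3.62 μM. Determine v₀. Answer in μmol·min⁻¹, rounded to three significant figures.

v = Vmax·[S]/(Km + [S]) = 181 × 3.62 / (8.50 + 3.62)
  = 655.2 / 12.12 = 54.1 μmol·min⁻¹.

54.1 μmol·min⁻¹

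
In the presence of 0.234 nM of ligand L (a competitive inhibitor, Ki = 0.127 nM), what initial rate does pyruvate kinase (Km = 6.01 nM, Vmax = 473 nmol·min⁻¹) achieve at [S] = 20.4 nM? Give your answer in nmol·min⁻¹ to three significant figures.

α = 1 + [I]/Ki = 1 + 0.234/0.127 = 2.843.
For a competitive inhibitor, Vmax is unchanged and the apparent Km becomes α·Km: Km,app = 17.1 nM, Vmax,app = 473 nmol·min⁻¹.
v = Vmax,app·[S]/(Km,app + [S]) = 473 × 20.4/(17.1 + 20.4) = 257 nmol·min⁻¹.

257 nmol·min⁻¹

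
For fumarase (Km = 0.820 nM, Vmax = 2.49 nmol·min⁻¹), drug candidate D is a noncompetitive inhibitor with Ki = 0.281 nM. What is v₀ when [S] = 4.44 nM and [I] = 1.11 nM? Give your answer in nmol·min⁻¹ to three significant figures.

With α = 1 + [I]/Ki = 1 + 1.11/0.281 = 4.950, the noncompetitive rate law is v = (Vmax/α)·[S] / (Km + [S]).
v = (2.49/4.950)×4.44 / (0.820 + 4.44) = 2.233/5.260 = 0.425 nmol·min⁻¹.

0.425 nmol·min⁻¹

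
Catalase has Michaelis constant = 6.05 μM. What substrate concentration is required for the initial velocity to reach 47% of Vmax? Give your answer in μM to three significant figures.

5.37 μM

v/Vmax = [S]/(Km+[S]) = 0.47, so [S] = Km·0.47/(1 − 0.47) = 6.05 × 0.8868.
[S] = 5.37 μM.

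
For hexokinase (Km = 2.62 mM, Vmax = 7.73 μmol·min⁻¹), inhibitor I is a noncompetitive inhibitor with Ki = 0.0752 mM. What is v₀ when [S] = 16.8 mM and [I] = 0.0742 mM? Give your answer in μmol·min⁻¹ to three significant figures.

3.37 μmol·min⁻¹

With α = 1 + [I]/Ki = 1 + 0.0742/0.0752 = 1.987, the noncompetitive rate law is v = (Vmax/α)·[S] / (Km + [S]).
v = (7.73/1.987)×16.8 / (2.62 + 16.8) = 65.37/19.42 = 3.37 μmol·min⁻¹.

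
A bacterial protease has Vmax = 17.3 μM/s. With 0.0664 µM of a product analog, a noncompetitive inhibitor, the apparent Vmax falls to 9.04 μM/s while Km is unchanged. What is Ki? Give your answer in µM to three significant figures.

0.0727 µM

Noncompetitive: Vmax,app = Vmax/α with α = 1 + [I]/Ki.
α = Vmax/Vmax,app = 17.3/9.04 = 1.914.
Ki = [I]/(α − 1) = 0.0664/0.9137 = 0.0727 µM.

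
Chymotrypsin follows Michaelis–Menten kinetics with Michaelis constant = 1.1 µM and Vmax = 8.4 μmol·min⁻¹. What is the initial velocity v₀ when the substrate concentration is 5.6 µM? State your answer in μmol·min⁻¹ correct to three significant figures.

7.02 μmol·min⁻¹

v = Vmax·[S]/(Km + [S]) = 8.4 × 5.6 / (1.1 + 5.6)
  = 47.04 / 6.700 = 7.02 μmol·min⁻¹.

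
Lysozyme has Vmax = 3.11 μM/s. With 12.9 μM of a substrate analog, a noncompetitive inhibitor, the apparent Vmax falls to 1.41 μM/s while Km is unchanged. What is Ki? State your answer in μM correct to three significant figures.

10.7 μM

Noncompetitive: Vmax,app = Vmax/α with α = 1 + [I]/Ki.
α = Vmax/Vmax,app = 3.11/1.41 = 2.206.
Since α = 1 + [I]/Ki, [I]/Ki = 2.206 − 1 = 1.206 and Ki = 12.9/1.206 = 10.7 μM.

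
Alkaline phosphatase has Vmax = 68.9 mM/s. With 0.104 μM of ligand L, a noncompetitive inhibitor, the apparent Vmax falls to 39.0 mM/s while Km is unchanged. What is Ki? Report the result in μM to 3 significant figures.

Noncompetitive: Vmax,app = Vmax/α with α = 1 + [I]/Ki.
α = Vmax/Vmax,app = 68.9/39.0 = 1.767.
Ki = [I]/(α − 1) = 0.104/0.7667 = 0.136 μM.

0.136 μM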